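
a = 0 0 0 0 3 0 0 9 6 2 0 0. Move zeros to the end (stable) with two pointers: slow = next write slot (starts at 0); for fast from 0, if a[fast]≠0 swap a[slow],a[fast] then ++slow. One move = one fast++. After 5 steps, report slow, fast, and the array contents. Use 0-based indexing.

slow=0 fast=0: a[fast]=0, fast++
slow=0 fast=1: a[fast]=0, fast++
slow=0 fast=2: a[fast]=0, fast++
slow=0 fast=3: a[fast]=0, fast++
slow=0 fast=4: a[fast]=3≠0 swap→a[0]=3, slow++,fast++

slow=1, fast=5, a=[3, 0, 0, 0, 0, 0, 0, 9, 6, 2, 0, 0]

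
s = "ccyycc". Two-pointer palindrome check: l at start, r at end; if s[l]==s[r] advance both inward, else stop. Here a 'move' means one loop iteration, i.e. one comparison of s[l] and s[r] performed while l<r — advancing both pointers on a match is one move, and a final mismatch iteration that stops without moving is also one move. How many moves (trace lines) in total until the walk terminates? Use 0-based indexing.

3 moves

[0,5] 'c'=='c' → l++,r--
[1,4] 'c'=='c' → l++,r--
[2,3] 'y'=='y' → l++,r--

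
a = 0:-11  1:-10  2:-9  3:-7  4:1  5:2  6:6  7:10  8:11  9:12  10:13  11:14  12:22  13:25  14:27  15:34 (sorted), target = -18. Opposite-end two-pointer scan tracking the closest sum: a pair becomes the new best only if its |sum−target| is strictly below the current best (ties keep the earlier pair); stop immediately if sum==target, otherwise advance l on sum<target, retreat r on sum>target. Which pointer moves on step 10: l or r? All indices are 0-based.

[0,15] -11+34=23 d=41 * → r--
[0,14] -11+27=16 d=34 * → r--
[0,13] -11+25=14 d=32 * → r--
[0,12] -11+22=11 d=29 * → r--
[0,11] -11+14=3 d=21 * → r--
[0,10] -11+13=2 d=20 * → r--
[0,9] -11+12=1 d=19 * → r--
[0,8] -11+11=0 d=18 * → r--
[0,7] -11+10=-1 d=17 * → r--
[0,6] -11+6=-5 d=13 * → r--

r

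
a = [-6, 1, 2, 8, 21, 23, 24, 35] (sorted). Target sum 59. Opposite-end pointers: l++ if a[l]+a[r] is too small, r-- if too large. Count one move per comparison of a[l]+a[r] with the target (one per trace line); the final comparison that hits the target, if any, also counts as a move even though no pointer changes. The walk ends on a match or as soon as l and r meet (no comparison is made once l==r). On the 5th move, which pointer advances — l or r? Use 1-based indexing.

l

l=1 r=8: -6+35=29 <59, l++
l=2 r=8: 1+35=36 <59, l++
l=3 r=8: 2+35=37 <59, l++
l=4 r=8: 8+35=43 <59, l++
l=5 r=8: 21+35=56 <59, l++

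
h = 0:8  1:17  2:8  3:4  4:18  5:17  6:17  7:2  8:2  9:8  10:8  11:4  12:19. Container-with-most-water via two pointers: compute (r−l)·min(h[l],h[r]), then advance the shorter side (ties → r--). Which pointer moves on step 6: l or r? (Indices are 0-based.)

l=0 r=12: min(8,19)*12=96 best=96 *, l++
l=1 r=12: min(17,19)*11=187 best=187 *, l++
l=2 r=12: min(8,19)*10=80 best=187, l++
l=3 r=12: min(4,19)*9=36 best=187, l++
l=4 r=12: min(18,19)*8=144 best=187, l++
l=5 r=12: min(17,19)*7=119 best=187, l++

l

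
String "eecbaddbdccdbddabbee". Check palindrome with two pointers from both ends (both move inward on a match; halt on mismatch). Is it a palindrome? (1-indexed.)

not a palindrome (mismatch at 3,18)

l=1 r=20: 'e'=='e', l++,r--
l=2 r=19: 'e'=='e', l++,r--
l=3 r=18: 'c'!='b', stop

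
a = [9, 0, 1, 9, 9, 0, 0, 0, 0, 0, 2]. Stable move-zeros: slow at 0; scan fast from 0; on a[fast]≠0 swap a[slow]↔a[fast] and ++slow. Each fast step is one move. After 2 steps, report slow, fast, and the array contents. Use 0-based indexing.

(s=0,f=0) a[fast]=9≠0 swap→a[0]=9 → slow++,fast++
(s=1,f=1) a[fast]=0 → fast++

slow=1, fast=2, a=[9, 0, 1, 9, 9, 0, 0, 0, 0, 0, 2]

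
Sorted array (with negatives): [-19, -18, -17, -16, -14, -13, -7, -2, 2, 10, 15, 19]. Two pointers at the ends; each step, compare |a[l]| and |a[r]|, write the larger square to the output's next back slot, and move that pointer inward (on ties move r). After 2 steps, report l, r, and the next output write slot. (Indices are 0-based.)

l=1, r=10, next write slot=9

l=0 r=11: |-19|<=|19| out[11]=361, r--
l=0 r=10: |-19|>|15| out[10]=361, l++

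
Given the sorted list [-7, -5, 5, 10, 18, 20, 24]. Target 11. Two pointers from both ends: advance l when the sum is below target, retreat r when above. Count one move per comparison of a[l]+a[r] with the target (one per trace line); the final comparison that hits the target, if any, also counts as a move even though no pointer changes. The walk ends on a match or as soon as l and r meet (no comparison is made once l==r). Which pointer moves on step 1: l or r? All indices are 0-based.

l=0 r=6: -7+24=17 >11, r--

r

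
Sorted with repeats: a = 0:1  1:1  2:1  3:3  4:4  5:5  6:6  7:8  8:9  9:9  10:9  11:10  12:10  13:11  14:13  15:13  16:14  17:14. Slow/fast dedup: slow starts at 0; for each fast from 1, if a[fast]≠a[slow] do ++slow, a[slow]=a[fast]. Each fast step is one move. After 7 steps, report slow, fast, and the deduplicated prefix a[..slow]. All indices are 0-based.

slow=0 fast=1: a[fast]=1=a[slow] dup, fast++
slow=0 fast=2: a[fast]=1=a[slow] dup, fast++
slow=0 fast=3: a[fast]=3≠a[slow]=1 write a[1]=3, slow++,fast++
slow=1 fast=4: a[fast]=4≠a[slow]=3 write a[2]=4, slow++,fast++
slow=2 fast=5: a[fast]=5≠a[slow]=4 write a[3]=5, slow++,fast++
slow=3 fast=6: a[fast]=6≠a[slow]=5 write a[4]=6, slow++,fast++
slow=4 fast=7: a[fast]=8≠a[slow]=6 write a[5]=8, slow++,fast++

slow=5, fast=8, prefix=[1, 3, 4, 5, 6, 8]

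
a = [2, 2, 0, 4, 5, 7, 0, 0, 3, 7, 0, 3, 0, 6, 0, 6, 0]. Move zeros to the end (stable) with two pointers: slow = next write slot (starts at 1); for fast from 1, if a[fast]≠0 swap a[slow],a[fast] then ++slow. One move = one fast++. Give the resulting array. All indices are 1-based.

slow=1 fast=1: a[fast]=2≠0 swap→a[1]=2, slow++,fast++
slow=2 fast=2: a[fast]=2≠0 swap→a[2]=2, slow++,fast++
slow=3 fast=3: a[fast]=0, fast++
slow=3 fast=4: a[fast]=4≠0 swap→a[3]=4, slow++,fast++
slow=4 fast=5: a[fast]=5≠0 swap→a[4]=5, slow++,fast++
slow=5 fast=6: a[fast]=7≠0 swap→a[5]=7, slow++,fast++
slow=6 fast=7: a[fast]=0, fast++
slow=6 fast=8: a[fast]=0, fast++
slow=6 fast=9: a[fast]=3≠0 swap→a[6]=3, slow++,fast++
slow=7 fast=10: a[fast]=7≠0 swap→a[7]=7, slow++,fast++
slow=8 fast=11: a[fast]=0, fast++
slow=8 fast=12: a[fast]=3≠0 swap→a[8]=3, slow++,fast++
slow=9 fast=13: a[fast]=0, fast++
slow=9 fast=14: a[fast]=6≠0 swap→a[9]=6, slow++,fast++
slow=10 fast=15: a[fast]=0, fast++
slow=10 fast=16: a[fast]=6≠0 swap→a[10]=6, slow++,fast++
slow=11 fast=17: a[fast]=0, fast++

[2, 2, 4, 5, 7, 3, 7, 3, 6, 6, 0, 0, 0, 0, 0, 0, 0]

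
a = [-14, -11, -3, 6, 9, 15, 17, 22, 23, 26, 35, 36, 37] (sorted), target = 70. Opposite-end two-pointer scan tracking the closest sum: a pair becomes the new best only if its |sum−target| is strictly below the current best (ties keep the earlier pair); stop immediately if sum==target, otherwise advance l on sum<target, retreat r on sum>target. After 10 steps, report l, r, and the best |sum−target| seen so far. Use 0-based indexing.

l=10, r=12, best |Δ|=7

[0,12] -14+37=23 d=47 * → l++
[1,12] -11+37=26 d=44 * → l++
[2,12] -3+37=34 d=36 * → l++
[3,12] 6+37=43 d=27 * → l++
[4,12] 9+37=46 d=24 * → l++
[5,12] 15+37=52 d=18 * → l++
[6,12] 17+37=54 d=16 * → l++
[7,12] 22+37=59 d=11 * → l++
[8,12] 23+37=60 d=10 * → l++
[9,12] 26+37=63 d=7 * → l++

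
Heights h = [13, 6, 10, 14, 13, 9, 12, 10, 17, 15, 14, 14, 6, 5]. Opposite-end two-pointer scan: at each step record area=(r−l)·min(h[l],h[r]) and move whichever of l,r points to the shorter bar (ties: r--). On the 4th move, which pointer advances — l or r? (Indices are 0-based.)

l=0 r=13: min(13,5)*13=65 best=65 *, r--
l=0 r=12: min(13,6)*12=72 best=72 *, r--
l=0 r=11: min(13,14)*11=143 best=143 *, l++
l=1 r=11: min(6,14)*10=60 best=143, l++

l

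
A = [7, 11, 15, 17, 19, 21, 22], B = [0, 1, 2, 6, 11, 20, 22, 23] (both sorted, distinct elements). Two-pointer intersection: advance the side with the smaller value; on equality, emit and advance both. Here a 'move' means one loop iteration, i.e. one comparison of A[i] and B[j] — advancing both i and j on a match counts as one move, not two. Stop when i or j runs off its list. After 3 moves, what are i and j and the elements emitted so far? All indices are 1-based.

i=1, j=4, emitted=[]

i=1 j=1: 7>0, j++
i=1 j=2: 7>1, j++
i=1 j=3: 7>2, j++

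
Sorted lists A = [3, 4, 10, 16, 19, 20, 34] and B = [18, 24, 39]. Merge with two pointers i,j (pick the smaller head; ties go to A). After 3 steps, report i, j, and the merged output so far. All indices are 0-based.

i=3, j=0, merged so far=[3, 4, 10]

i=0 j=0: A[i]=3<=B[j]=18 take 3, i++
i=1 j=0: A[i]=4<=B[j]=18 take 4, i++
i=2 j=0: A[i]=10<=B[j]=18 take 10, i++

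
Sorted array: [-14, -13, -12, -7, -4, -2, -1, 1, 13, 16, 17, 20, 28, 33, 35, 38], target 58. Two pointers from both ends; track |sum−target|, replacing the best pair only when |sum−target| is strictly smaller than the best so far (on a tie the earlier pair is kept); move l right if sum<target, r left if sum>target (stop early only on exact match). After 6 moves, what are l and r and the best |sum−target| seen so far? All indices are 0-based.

l=6, r=15, best |Δ|=22

[0,15] -14+38=24 d=34 * → l++
[1,15] -13+38=25 d=33 * → l++
[2,15] -12+38=26 d=32 * → l++
[3,15] -7+38=31 d=27 * → l++
[4,15] -4+38=34 d=24 * → l++
[5,15] -2+38=36 d=22 * → l++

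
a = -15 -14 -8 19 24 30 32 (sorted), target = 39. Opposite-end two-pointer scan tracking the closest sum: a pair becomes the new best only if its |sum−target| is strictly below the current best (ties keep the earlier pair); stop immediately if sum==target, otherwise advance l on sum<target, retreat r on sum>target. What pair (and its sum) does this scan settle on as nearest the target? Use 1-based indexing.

l=1 r=7: -15+32=17 d=22 *, l++
l=2 r=7: -14+32=18 d=21 *, l++
l=3 r=7: -8+32=24 d=15 *, l++
l=4 r=7: 19+32=51 d=12 *, r--
l=4 r=6: 19+30=49 d=10 *, r--
l=4 r=5: 19+24=43 d=4 *, r--

pair (19, 24) with sum 43 (|Δ|=4)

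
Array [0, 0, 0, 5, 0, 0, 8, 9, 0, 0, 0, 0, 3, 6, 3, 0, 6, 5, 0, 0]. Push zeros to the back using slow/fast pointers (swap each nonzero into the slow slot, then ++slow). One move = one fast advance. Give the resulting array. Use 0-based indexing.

[5, 8, 9, 3, 6, 3, 6, 5, 0, 0, 0, 0, 0, 0, 0, 0, 0, 0, 0, 0]

slow=0 fast=0: a[fast]=0, fast++
slow=0 fast=1: a[fast]=0, fast++
slow=0 fast=2: a[fast]=0, fast++
slow=0 fast=3: a[fast]=5≠0 swap→a[0]=5, slow++,fast++
slow=1 fast=4: a[fast]=0, fast++
slow=1 fast=5: a[fast]=0, fast++
slow=1 fast=6: a[fast]=8≠0 swap→a[1]=8, slow++,fast++
slow=2 fast=7: a[fast]=9≠0 swap→a[2]=9, slow++,fast++
slow=3 fast=8: a[fast]=0, fast++
slow=3 fast=9: a[fast]=0, fast++
slow=3 fast=10: a[fast]=0, fast++
slow=3 fast=11: a[fast]=0, fast++
slow=3 fast=12: a[fast]=3≠0 swap→a[3]=3, slow++,fast++
slow=4 fast=13: a[fast]=6≠0 swap→a[4]=6, slow++,fast++
slow=5 fast=14: a[fast]=3≠0 swap→a[5]=3, slow++,fast++
slow=6 fast=15: a[fast]=0, fast++
slow=6 fast=16: a[fast]=6≠0 swap→a[6]=6, slow++,fast++
slow=7 fast=17: a[fast]=5≠0 swap→a[7]=5, slow++,fast++
slow=8 fast=18: a[fast]=0, fast++
slow=8 fast=19: a[fast]=0, fast++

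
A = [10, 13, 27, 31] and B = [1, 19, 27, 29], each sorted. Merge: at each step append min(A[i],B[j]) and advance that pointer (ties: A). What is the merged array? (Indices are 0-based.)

i=0 j=0: A[i]=10>B[j]=1 take 1, j++
i=0 j=1: A[i]=10<=B[j]=19 take 10, i++
i=1 j=1: A[i]=13<=B[j]=19 take 13, i++
i=2 j=1: A[i]=27>B[j]=19 take 19, j++
i=2 j=2: A[i]=27<=B[j]=27 take 27, i++
i=3 j=2: A[i]=31>B[j]=27 take 27, j++
i=3 j=3: A[i]=31>B[j]=29 take 29, j++
i=3 j=4: B done, take A[i]=31, i++

[1, 10, 13, 19, 27, 27, 29, 31]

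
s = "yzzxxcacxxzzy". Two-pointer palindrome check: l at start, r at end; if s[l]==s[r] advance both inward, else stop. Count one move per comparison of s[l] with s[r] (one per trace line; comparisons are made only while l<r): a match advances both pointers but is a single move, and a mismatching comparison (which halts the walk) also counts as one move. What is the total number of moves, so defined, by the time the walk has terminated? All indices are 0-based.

6 moves

l=0 r=12: 'y'=='y', l++,r--
l=1 r=11: 'z'=='z', l++,r--
l=2 r=10: 'z'=='z', l++,r--
l=3 r=9: 'x'=='x', l++,r--
l=4 r=8: 'x'=='x', l++,r--
l=5 r=7: 'c'=='c', l++,r--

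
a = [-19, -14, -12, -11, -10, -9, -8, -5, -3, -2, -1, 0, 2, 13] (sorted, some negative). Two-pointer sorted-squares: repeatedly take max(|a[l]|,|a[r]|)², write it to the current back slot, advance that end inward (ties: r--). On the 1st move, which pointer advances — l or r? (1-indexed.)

[1,14] |-19|>|13| out[14]=361 → l++

l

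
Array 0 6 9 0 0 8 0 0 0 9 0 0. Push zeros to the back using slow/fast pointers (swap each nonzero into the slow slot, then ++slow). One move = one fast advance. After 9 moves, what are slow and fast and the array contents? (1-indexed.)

(s=1,f=1) a[fast]=0 → fast++
(s=1,f=2) a[fast]=6≠0 swap→a[1]=6 → slow++,fast++
(s=2,f=3) a[fast]=9≠0 swap→a[2]=9 → slow++,fast++
(s=3,f=4) a[fast]=0 → fast++
(s=3,f=5) a[fast]=0 → fast++
(s=3,f=6) a[fast]=8≠0 swap→a[3]=8 → slow++,fast++
(s=4,f=7) a[fast]=0 → fast++
(s=4,f=8) a[fast]=0 → fast++
(s=4,f=9) a[fast]=0 → fast++

slow=4, fast=10, a=[6, 9, 8, 0, 0, 0, 0, 0, 0, 9, 0, 0]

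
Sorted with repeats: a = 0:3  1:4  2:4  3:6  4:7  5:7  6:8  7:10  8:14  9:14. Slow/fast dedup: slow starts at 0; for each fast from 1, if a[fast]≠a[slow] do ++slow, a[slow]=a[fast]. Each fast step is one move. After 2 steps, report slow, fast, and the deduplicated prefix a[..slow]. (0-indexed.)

(s=0,f=1) a[fast]=4≠a[slow]=3 write a[1]=4 → slow++,fast++
(s=1,f=2) a[fast]=4=a[slow] dup → fast++

slow=1, fast=3, prefix=[3, 4]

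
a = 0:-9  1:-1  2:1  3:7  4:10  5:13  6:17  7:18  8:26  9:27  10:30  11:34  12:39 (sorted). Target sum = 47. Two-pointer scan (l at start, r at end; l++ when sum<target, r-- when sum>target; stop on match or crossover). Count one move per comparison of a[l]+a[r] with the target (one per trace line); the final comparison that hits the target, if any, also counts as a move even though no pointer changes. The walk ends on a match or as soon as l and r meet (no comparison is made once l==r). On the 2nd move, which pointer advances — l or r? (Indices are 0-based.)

[0,12] -9+39=30 <47 → l++
[1,12] -1+39=38 <47 → l++

l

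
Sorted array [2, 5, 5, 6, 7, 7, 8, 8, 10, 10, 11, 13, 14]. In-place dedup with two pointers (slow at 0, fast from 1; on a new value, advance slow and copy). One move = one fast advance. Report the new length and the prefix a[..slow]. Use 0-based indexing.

length 9; prefix = [2, 5, 6, 7, 8, 10, 11, 13, 14]

(s=0,f=1) a[fast]=5≠a[slow]=2 write a[1]=5 → slow++,fast++
(s=1,f=2) a[fast]=5=a[slow] dup → fast++
(s=1,f=3) a[fast]=6≠a[slow]=5 write a[2]=6 → slow++,fast++
(s=2,f=4) a[fast]=7≠a[slow]=6 write a[3]=7 → slow++,fast++
(s=3,f=5) a[fast]=7=a[slow] dup → fast++
(s=3,f=6) a[fast]=8≠a[slow]=7 write a[4]=8 → slow++,fast++
(s=4,f=7) a[fast]=8=a[slow] dup → fast++
(s=4,f=8) a[fast]=10≠a[slow]=8 write a[5]=10 → slow++,fast++
(s=5,f=9) a[fast]=10=a[slow] dup → fast++
(s=5,f=10) a[fast]=11≠a[slow]=10 write a[6]=11 → slow++,fast++
(s=6,f=11) a[fast]=13≠a[slow]=11 write a[7]=13 → slow++,fast++
(s=7,f=12) a[fast]=14≠a[slow]=13 write a[8]=14 → slow++,fast++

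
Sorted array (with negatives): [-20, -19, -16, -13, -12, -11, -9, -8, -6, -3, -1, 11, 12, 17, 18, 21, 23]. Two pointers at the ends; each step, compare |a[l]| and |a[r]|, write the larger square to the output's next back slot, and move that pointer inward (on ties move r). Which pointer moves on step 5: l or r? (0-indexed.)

r

[0,16] |-20|<=|23| out[16]=529 → r--
[0,15] |-20|<=|21| out[15]=441 → r--
[0,14] |-20|>|18| out[14]=400 → l++
[1,14] |-19|>|18| out[13]=361 → l++
[2,14] |-16|<=|18| out[12]=324 → r--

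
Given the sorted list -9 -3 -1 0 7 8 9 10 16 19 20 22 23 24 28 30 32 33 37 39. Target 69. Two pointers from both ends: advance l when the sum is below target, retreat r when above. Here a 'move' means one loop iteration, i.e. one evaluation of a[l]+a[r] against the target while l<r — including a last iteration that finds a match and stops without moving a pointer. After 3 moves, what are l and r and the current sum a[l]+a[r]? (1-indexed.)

l=1 r=20: -9+39=30 <69, l++
l=2 r=20: -3+39=36 <69, l++
l=3 r=20: -1+39=38 <69, l++

l=4, r=20, sum=39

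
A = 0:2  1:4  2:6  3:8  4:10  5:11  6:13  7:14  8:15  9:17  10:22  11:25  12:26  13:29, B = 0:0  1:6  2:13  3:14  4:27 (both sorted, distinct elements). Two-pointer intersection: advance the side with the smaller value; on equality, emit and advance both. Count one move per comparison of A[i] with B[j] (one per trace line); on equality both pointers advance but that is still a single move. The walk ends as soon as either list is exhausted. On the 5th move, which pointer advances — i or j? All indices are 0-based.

[i=0,j=0] 2>0 → j++
[i=0,j=1] 2<6 → i++
[i=1,j=1] 4<6 → i++
[i=2,j=1] 6==6 emit → i++,j++
[i=3,j=2] 8<13 → i++

i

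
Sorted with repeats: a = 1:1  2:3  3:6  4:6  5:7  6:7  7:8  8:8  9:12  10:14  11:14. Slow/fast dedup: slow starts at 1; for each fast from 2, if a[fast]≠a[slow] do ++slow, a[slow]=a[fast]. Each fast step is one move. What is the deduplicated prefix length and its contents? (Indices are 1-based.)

length 7; prefix = [1, 3, 6, 7, 8, 12, 14]

(s=1,f=2) a[fast]=3≠a[slow]=1 write a[2]=3 → slow++,fast++
(s=2,f=3) a[fast]=6≠a[slow]=3 write a[3]=6 → slow++,fast++
(s=3,f=4) a[fast]=6=a[slow] dup → fast++
(s=3,f=5) a[fast]=7≠a[slow]=6 write a[4]=7 → slow++,fast++
(s=4,f=6) a[fast]=7=a[slow] dup → fast++
(s=4,f=7) a[fast]=8≠a[slow]=7 write a[5]=8 → slow++,fast++
(s=5,f=8) a[fast]=8=a[slow] dup → fast++
(s=5,f=9) a[fast]=12≠a[slow]=8 write a[6]=12 → slow++,fast++
(s=6,f=10) a[fast]=14≠a[slow]=12 write a[7]=14 → slow++,fast++
(s=7,f=11) a[fast]=14=a[slow] dup → fast++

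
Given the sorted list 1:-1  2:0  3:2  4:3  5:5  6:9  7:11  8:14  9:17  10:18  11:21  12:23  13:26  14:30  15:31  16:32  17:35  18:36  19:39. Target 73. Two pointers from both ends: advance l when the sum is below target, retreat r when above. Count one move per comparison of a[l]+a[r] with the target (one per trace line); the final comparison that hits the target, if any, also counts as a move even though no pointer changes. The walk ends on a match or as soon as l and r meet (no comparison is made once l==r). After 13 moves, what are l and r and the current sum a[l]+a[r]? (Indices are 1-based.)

l=14, r=19, sum=69

[1,19] -1+39=38 <73 → l++
[2,19] 0+39=39 <73 → l++
[3,19] 2+39=41 <73 → l++
[4,19] 3+39=42 <73 → l++
[5,19] 5+39=44 <73 → l++
[6,19] 9+39=48 <73 → l++
[7,19] 11+39=50 <73 → l++
[8,19] 14+39=53 <73 → l++
[9,19] 17+39=56 <73 → l++
[10,19] 18+39=57 <73 → l++
[11,19] 21+39=60 <73 → l++
[12,19] 23+39=62 <73 → l++
[13,19] 26+39=65 <73 → l++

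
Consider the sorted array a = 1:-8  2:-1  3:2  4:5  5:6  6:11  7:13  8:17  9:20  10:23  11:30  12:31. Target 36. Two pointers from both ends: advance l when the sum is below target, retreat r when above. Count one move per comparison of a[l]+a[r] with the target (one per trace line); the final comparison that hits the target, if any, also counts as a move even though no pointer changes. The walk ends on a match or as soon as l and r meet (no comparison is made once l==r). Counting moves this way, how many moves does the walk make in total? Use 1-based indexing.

4 moves

l=1 r=12: -8+31=23 <36, l++
l=2 r=12: -1+31=30 <36, l++
l=3 r=12: 2+31=33 <36, l++
l=4 r=12: 5+31=36, found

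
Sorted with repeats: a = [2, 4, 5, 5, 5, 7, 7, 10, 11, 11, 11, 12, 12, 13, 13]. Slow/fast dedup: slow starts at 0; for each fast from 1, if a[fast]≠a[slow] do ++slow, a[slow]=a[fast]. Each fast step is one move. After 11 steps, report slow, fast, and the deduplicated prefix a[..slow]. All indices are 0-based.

slow=6, fast=12, prefix=[2, 4, 5, 7, 10, 11, 12]

(s=0,f=1) a[fast]=4≠a[slow]=2 write a[1]=4 → slow++,fast++
(s=1,f=2) a[fast]=5≠a[slow]=4 write a[2]=5 → slow++,fast++
(s=2,f=3) a[fast]=5=a[slow] dup → fast++
(s=2,f=4) a[fast]=5=a[slow] dup → fast++
(s=2,f=5) a[fast]=7≠a[slow]=5 write a[3]=7 → slow++,fast++
(s=3,f=6) a[fast]=7=a[slow] dup → fast++
(s=3,f=7) a[fast]=10≠a[slow]=7 write a[4]=10 → slow++,fast++
(s=4,f=8) a[fast]=11≠a[slow]=10 write a[5]=11 → slow++,fast++
(s=5,f=9) a[fast]=11=a[slow] dup → fast++
(s=5,f=10) a[fast]=11=a[slow] dup → fast++
(s=5,f=11) a[fast]=12≠a[slow]=11 write a[6]=12 → slow++,fast++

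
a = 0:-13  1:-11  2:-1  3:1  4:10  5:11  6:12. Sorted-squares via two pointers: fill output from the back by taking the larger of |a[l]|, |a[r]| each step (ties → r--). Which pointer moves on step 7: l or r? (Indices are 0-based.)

[0,6] |-13|>|12| out[6]=169 → l++
[1,6] |-11|<=|12| out[5]=144 → r--
[1,5] |-11|<=|11| out[4]=121 → r--
[1,4] |-11|>|10| out[3]=121 → l++
[2,4] |-1|<=|10| out[2]=100 → r--
[2,3] |-1|<=|1| out[1]=1 → r--
[2,2] |-1|<=|-1| out[0]=1 → r--

r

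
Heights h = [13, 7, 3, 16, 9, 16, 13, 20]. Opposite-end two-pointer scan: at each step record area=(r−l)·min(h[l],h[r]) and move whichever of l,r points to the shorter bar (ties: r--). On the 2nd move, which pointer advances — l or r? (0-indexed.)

l

l=0 r=7: min(13,20)*7=91 best=91 *, l++
l=1 r=7: min(7,20)*6=42 best=91, l++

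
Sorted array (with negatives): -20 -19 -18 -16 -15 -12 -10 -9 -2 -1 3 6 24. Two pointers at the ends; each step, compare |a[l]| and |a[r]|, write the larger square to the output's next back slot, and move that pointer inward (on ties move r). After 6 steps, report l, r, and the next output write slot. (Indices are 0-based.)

l=5, r=11, next write slot=6

[0,12] |-20|<=|24| out[12]=576 → r--
[0,11] |-20|>|6| out[11]=400 → l++
[1,11] |-19|>|6| out[10]=361 → l++
[2,11] |-18|>|6| out[9]=324 → l++
[3,11] |-16|>|6| out[8]=256 → l++
[4,11] |-15|>|6| out[7]=225 → l++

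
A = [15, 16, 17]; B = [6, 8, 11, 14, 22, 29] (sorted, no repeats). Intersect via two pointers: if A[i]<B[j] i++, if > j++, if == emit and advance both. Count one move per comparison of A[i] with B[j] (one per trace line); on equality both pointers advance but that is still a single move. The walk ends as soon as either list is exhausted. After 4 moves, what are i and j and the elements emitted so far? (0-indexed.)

i=0 j=0: 15>6, j++
i=0 j=1: 15>8, j++
i=0 j=2: 15>11, j++
i=0 j=3: 15>14, j++

i=0, j=4, emitted=[]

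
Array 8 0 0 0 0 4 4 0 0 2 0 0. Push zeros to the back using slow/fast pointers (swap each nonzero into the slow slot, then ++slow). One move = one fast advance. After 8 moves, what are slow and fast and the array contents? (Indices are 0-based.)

(s=0,f=0) a[fast]=8≠0 swap→a[0]=8 → slow++,fast++
(s=1,f=1) a[fast]=0 → fast++
(s=1,f=2) a[fast]=0 → fast++
(s=1,f=3) a[fast]=0 → fast++
(s=1,f=4) a[fast]=0 → fast++
(s=1,f=5) a[fast]=4≠0 swap→a[1]=4 → slow++,fast++
(s=2,f=6) a[fast]=4≠0 swap→a[2]=4 → slow++,fast++
(s=3,f=7) a[fast]=0 → fast++

slow=3, fast=8, a=[8, 4, 4, 0, 0, 0, 0, 0, 0, 2, 0, 0]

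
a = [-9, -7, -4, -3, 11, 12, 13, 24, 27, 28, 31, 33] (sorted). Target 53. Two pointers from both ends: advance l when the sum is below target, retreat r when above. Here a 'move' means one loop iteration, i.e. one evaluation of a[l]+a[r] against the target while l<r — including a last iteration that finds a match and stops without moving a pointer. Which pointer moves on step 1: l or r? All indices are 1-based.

[1,12] -9+33=24 <53 → l++

l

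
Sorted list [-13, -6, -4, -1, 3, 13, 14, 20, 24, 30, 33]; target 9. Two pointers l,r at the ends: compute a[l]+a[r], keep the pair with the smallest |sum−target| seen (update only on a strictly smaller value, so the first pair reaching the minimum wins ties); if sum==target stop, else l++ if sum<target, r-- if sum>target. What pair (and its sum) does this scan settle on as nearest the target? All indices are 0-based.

l=0 r=10: -13+33=20 d=11 *, r--
l=0 r=9: -13+30=17 d=8 *, r--
l=0 r=8: -13+24=11 d=2 *, r--
l=0 r=7: -13+20=7 d=2, l++
l=1 r=7: -6+20=14 d=5, r--
l=1 r=6: -6+14=8 d=1 *, l++
l=2 r=6: -4+14=10 d=1, r--
l=2 r=5: -4+13=9 d=0 *, stop

pair (-4, 13) with sum 9 (|Δ|=0)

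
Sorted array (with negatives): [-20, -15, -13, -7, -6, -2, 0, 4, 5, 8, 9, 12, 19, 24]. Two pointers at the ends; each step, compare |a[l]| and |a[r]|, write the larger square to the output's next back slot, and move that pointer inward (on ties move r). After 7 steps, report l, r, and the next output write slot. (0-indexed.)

[0,13] |-20|<=|24| out[13]=576 → r--
[0,12] |-20|>|19| out[12]=400 → l++
[1,12] |-15|<=|19| out[11]=361 → r--
[1,11] |-15|>|12| out[10]=225 → l++
[2,11] |-13|>|12| out[9]=169 → l++
[3,11] |-7|<=|12| out[8]=144 → r--
[3,10] |-7|<=|9| out[7]=81 → r--

l=3, r=9, next write slot=6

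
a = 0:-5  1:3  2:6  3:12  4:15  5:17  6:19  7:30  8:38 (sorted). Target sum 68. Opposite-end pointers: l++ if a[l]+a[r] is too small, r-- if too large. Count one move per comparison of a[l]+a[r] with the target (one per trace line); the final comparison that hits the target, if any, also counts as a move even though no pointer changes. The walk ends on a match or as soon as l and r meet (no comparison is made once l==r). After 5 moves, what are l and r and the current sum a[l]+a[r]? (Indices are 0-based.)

l=0 r=8: -5+38=33 <68, l++
l=1 r=8: 3+38=41 <68, l++
l=2 r=8: 6+38=44 <68, l++
l=3 r=8: 12+38=50 <68, l++
l=4 r=8: 15+38=53 <68, l++

l=5, r=8, sum=55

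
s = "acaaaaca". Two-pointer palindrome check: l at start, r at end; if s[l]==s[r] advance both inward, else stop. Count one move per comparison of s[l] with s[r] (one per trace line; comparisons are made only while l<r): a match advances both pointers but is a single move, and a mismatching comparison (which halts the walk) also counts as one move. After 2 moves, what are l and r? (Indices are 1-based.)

l=3, r=6

[1,8] 'a'=='a' → l++,r--
[2,7] 'c'=='c' → l++,r--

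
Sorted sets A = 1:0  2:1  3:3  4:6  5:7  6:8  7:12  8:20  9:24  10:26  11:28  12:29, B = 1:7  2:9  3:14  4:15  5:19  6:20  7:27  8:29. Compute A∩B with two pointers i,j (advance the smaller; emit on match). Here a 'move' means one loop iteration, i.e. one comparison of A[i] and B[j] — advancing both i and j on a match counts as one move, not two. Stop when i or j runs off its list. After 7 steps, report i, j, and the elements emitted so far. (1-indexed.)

[i=1,j=1] 0<7 → i++
[i=2,j=1] 1<7 → i++
[i=3,j=1] 3<7 → i++
[i=4,j=1] 6<7 → i++
[i=5,j=1] 7==7 emit → i++,j++
[i=6,j=2] 8<9 → i++
[i=7,j=2] 12>9 → j++

i=7, j=3, emitted=[7]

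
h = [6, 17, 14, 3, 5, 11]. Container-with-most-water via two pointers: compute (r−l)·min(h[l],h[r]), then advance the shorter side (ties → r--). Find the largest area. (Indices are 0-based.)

max area = 44

l=0 r=5: min(6,11)*5=30 best=30 *, l++
l=1 r=5: min(17,11)*4=44 best=44 *, r--
l=1 r=4: min(17,5)*3=15 best=44, r--
l=1 r=3: min(17,3)*2=6 best=44, r--
l=1 r=2: min(17,14)*1=14 best=44, r--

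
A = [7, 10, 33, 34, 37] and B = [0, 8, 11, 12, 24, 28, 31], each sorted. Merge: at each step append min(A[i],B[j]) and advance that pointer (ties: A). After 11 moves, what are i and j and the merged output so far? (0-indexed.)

i=4, j=7, merged so far=[0, 7, 8, 10, 11, 12, 24, 28, 31, 33, 34]

[i=0,j=0] A[i]=7>B[j]=0 take 0 → j++
[i=0,j=1] A[i]=7<=B[j]=8 take 7 → i++
[i=1,j=1] A[i]=10>B[j]=8 take 8 → j++
[i=1,j=2] A[i]=10<=B[j]=11 take 10 → i++
[i=2,j=2] A[i]=33>B[j]=11 take 11 → j++
[i=2,j=3] A[i]=33>B[j]=12 take 12 → j++
[i=2,j=4] A[i]=33>B[j]=24 take 24 → j++
[i=2,j=5] A[i]=33>B[j]=28 take 28 → j++
[i=2,j=6] A[i]=33>B[j]=31 take 31 → j++
[i=2,j=7] B done, take A[i]=33 → i++
[i=3,j=7] B done, take A[i]=34 → i++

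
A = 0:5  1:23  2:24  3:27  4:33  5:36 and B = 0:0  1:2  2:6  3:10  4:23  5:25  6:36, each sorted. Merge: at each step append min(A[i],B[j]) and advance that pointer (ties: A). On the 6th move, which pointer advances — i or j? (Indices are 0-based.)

i

[i=0,j=0] A[i]=5>B[j]=0 take 0 → j++
[i=0,j=1] A[i]=5>B[j]=2 take 2 → j++
[i=0,j=2] A[i]=5<=B[j]=6 take 5 → i++
[i=1,j=2] A[i]=23>B[j]=6 take 6 → j++
[i=1,j=3] A[i]=23>B[j]=10 take 10 → j++
[i=1,j=4] A[i]=23<=B[j]=23 take 23 → i++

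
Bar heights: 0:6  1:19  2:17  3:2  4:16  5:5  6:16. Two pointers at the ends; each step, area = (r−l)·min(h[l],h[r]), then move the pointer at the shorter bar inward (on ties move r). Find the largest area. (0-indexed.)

max area = 80

l=0 r=6: min(6,16)*6=36 best=36 *, l++
l=1 r=6: min(19,16)*5=80 best=80 *, r--
l=1 r=5: min(19,5)*4=20 best=80, r--
l=1 r=4: min(19,16)*3=48 best=80, r--
l=1 r=3: min(19,2)*2=4 best=80, r--
l=1 r=2: min(19,17)*1=17 best=80, r--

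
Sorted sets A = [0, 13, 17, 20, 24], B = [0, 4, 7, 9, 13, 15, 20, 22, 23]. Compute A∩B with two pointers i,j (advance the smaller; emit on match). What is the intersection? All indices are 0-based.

intersection = [0, 13, 20]

i=0 j=0: 0==0 emit, i++,j++
i=1 j=1: 13>4, j++
i=1 j=2: 13>7, j++
i=1 j=3: 13>9, j++
i=1 j=4: 13==13 emit, i++,j++
i=2 j=5: 17>15, j++
i=2 j=6: 17<20, i++
i=3 j=6: 20==20 emit, i++,j++
i=4 j=7: 24>22, j++
i=4 j=8: 24>23, j++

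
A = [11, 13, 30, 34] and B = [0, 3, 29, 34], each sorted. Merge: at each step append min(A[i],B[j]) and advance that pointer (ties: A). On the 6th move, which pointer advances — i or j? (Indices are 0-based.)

i

i=0 j=0: A[i]=11>B[j]=0 take 0, j++
i=0 j=1: A[i]=11>B[j]=3 take 3, j++
i=0 j=2: A[i]=11<=B[j]=29 take 11, i++
i=1 j=2: A[i]=13<=B[j]=29 take 13, i++
i=2 j=2: A[i]=30>B[j]=29 take 29, j++
i=2 j=3: A[i]=30<=B[j]=34 take 30, i++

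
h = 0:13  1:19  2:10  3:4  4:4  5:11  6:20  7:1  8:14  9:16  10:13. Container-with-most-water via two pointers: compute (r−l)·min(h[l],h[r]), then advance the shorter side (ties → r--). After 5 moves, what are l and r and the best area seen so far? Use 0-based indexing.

l=1, r=6, best area=130

l=0 r=10: min(13,13)*10=130 best=130 *, r--
l=0 r=9: min(13,16)*9=117 best=130, l++
l=1 r=9: min(19,16)*8=128 best=130, r--
l=1 r=8: min(19,14)*7=98 best=130, r--
l=1 r=7: min(19,1)*6=6 best=130, r--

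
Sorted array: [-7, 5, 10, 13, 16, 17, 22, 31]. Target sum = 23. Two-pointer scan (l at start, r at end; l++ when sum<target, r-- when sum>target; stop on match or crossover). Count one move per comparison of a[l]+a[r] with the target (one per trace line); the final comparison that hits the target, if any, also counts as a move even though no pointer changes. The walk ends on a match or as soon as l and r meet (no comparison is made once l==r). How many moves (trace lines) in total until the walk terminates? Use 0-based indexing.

7 moves

l=0 r=7: -7+31=24 >23, r--
l=0 r=6: -7+22=15 <23, l++
l=1 r=6: 5+22=27 >23, r--
l=1 r=5: 5+17=22 <23, l++
l=2 r=5: 10+17=27 >23, r--
l=2 r=4: 10+16=26 >23, r--
l=2 r=3: 10+13=23, found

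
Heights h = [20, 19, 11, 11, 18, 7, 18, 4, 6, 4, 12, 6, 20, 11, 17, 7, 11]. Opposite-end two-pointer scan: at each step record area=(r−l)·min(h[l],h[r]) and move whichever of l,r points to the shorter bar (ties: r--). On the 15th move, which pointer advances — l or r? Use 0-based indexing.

r

[0,16] min(20,11)*16=176 best=176 * → r--
[0,15] min(20,7)*15=105 best=176 → r--
[0,14] min(20,17)*14=238 best=238 * → r--
[0,13] min(20,11)*13=143 best=238 → r--
[0,12] min(20,20)*12=240 best=240 * → r--
[0,11] min(20,6)*11=66 best=240 → r--
[0,10] min(20,12)*10=120 best=240 → r--
[0,9] min(20,4)*9=36 best=240 → r--
[0,8] min(20,6)*8=48 best=240 → r--
[0,7] min(20,4)*7=28 best=240 → r--
[0,6] min(20,18)*6=108 best=240 → r--
[0,5] min(20,7)*5=35 best=240 → r--
[0,4] min(20,18)*4=72 best=240 → r--
[0,3] min(20,11)*3=33 best=240 → r--
[0,2] min(20,11)*2=22 best=240 → r--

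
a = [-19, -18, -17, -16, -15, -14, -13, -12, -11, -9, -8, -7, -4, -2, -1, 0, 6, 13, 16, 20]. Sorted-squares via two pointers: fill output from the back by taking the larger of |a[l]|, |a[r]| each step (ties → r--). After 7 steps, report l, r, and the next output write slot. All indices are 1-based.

l=6, r=18, next write slot=13

[1,20] |-19|<=|20| out[20]=400 → r--
[1,19] |-19|>|16| out[19]=361 → l++
[2,19] |-18|>|16| out[18]=324 → l++
[3,19] |-17|>|16| out[17]=289 → l++
[4,19] |-16|<=|16| out[16]=256 → r--
[4,18] |-16|>|13| out[15]=256 → l++
[5,18] |-15|>|13| out[14]=225 → l++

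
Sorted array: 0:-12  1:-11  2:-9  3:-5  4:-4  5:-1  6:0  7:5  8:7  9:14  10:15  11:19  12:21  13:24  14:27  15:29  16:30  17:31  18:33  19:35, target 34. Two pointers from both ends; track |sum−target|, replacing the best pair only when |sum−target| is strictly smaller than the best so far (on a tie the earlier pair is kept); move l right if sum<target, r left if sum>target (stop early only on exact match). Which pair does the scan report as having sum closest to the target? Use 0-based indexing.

pair (-1, 35) with sum 34 (|Δ|=0)

l=0 r=19: -12+35=23 d=11 *, l++
l=1 r=19: -11+35=24 d=10 *, l++
l=2 r=19: -9+35=26 d=8 *, l++
l=3 r=19: -5+35=30 d=4 *, l++
l=4 r=19: -4+35=31 d=3 *, l++
l=5 r=19: -1+35=34 d=0 *, stop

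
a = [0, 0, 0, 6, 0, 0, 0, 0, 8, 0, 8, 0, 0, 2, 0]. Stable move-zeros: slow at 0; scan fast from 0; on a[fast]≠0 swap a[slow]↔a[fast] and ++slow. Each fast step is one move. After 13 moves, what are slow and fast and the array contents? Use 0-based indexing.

slow=0 fast=0: a[fast]=0, fast++
slow=0 fast=1: a[fast]=0, fast++
slow=0 fast=2: a[fast]=0, fast++
slow=0 fast=3: a[fast]=6≠0 swap→a[0]=6, slow++,fast++
slow=1 fast=4: a[fast]=0, fast++
slow=1 fast=5: a[fast]=0, fast++
slow=1 fast=6: a[fast]=0, fast++
slow=1 fast=7: a[fast]=0, fast++
slow=1 fast=8: a[fast]=8≠0 swap→a[1]=8, slow++,fast++
slow=2 fast=9: a[fast]=0, fast++
slow=2 fast=10: a[fast]=8≠0 swap→a[2]=8, slow++,fast++
slow=3 fast=11: a[fast]=0, fast++
slow=3 fast=12: a[fast]=0, fast++

slow=3, fast=13, a=[6, 8, 8, 0, 0, 0, 0, 0, 0, 0, 0, 0, 0, 2, 0]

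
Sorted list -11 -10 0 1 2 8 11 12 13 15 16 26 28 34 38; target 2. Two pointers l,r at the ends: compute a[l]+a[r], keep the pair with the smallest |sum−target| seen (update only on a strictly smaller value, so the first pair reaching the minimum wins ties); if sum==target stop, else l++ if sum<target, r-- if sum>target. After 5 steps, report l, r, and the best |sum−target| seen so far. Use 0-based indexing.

l=0, r=9, best |Δ|=3

l=0 r=14: -11+38=27 d=25 *, r--
l=0 r=13: -11+34=23 d=21 *, r--
l=0 r=12: -11+28=17 d=15 *, r--
l=0 r=11: -11+26=15 d=13 *, r--
l=0 r=10: -11+16=5 d=3 *, r--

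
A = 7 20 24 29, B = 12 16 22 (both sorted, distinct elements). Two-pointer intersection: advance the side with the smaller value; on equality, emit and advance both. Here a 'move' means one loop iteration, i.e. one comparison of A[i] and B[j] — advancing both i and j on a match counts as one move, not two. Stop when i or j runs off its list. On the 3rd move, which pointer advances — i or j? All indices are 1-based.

[i=1,j=1] 7<12 → i++
[i=2,j=1] 20>12 → j++
[i=2,j=2] 20>16 → j++

j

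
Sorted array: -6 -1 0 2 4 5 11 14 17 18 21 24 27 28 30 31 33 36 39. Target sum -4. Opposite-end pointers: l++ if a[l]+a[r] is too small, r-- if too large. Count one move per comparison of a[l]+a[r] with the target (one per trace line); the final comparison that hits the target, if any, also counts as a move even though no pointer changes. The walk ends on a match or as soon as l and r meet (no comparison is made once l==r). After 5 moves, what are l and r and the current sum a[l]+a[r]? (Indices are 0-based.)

l=0 r=18: -6+39=33 >-4, r--
l=0 r=17: -6+36=30 >-4, r--
l=0 r=16: -6+33=27 >-4, r--
l=0 r=15: -6+31=25 >-4, r--
l=0 r=14: -6+30=24 >-4, r--

l=0, r=13, sum=22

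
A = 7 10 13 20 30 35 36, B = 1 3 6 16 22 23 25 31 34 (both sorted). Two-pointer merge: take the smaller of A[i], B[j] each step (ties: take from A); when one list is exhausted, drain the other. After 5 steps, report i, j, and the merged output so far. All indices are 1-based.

i=3, j=4, merged so far=[1, 3, 6, 7, 10]

[i=1,j=1] A[i]=7>B[j]=1 take 1 → j++
[i=1,j=2] A[i]=7>B[j]=3 take 3 → j++
[i=1,j=3] A[i]=7>B[j]=6 take 6 → j++
[i=1,j=4] A[i]=7<=B[j]=16 take 7 → i++
[i=2,j=4] A[i]=10<=B[j]=16 take 10 → i++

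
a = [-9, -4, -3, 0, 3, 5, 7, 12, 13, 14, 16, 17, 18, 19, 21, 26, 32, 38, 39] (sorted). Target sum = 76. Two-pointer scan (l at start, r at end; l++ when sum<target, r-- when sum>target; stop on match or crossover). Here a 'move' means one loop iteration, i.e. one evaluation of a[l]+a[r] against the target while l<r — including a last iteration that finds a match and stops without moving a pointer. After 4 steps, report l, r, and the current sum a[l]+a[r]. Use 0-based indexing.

[0,18] -9+39=30 <76 → l++
[1,18] -4+39=35 <76 → l++
[2,18] -3+39=36 <76 → l++
[3,18] 0+39=39 <76 → l++

l=4, r=18, sum=42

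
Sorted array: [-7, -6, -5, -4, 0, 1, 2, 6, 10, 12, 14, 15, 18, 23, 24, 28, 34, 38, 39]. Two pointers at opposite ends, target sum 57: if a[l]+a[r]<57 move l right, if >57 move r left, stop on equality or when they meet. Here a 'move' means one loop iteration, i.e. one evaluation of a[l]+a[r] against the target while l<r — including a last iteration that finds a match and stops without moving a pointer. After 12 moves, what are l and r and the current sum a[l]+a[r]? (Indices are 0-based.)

l=12, r=18, sum=57

[0,18] -7+39=32 <57 → l++
[1,18] -6+39=33 <57 → l++
[2,18] -5+39=34 <57 → l++
[3,18] -4+39=35 <57 → l++
[4,18] 0+39=39 <57 → l++
[5,18] 1+39=40 <57 → l++
[6,18] 2+39=41 <57 → l++
[7,18] 6+39=45 <57 → l++
[8,18] 10+39=49 <57 → l++
[9,18] 12+39=51 <57 → l++
[10,18] 14+39=53 <57 → l++
[11,18] 15+39=54 <57 → l++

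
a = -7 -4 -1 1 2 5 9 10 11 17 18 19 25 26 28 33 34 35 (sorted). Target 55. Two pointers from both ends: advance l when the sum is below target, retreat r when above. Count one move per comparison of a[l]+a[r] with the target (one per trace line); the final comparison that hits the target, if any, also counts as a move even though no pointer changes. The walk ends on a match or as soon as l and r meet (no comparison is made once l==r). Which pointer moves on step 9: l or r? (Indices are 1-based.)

l=1 r=18: -7+35=28 <55, l++
l=2 r=18: -4+35=31 <55, l++
l=3 r=18: -1+35=34 <55, l++
l=4 r=18: 1+35=36 <55, l++
l=5 r=18: 2+35=37 <55, l++
l=6 r=18: 5+35=40 <55, l++
l=7 r=18: 9+35=44 <55, l++
l=8 r=18: 10+35=45 <55, l++
l=9 r=18: 11+35=46 <55, l++

l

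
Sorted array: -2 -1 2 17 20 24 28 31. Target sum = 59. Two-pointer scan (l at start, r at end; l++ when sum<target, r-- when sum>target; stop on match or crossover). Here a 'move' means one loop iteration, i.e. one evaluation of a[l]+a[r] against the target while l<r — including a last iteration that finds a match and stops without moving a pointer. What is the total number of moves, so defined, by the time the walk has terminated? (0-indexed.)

l=0 r=7: -2+31=29 <59, l++
l=1 r=7: -1+31=30 <59, l++
l=2 r=7: 2+31=33 <59, l++
l=3 r=7: 17+31=48 <59, l++
l=4 r=7: 20+31=51 <59, l++
l=5 r=7: 24+31=55 <59, l++
l=6 r=7: 28+31=59, found

7 moves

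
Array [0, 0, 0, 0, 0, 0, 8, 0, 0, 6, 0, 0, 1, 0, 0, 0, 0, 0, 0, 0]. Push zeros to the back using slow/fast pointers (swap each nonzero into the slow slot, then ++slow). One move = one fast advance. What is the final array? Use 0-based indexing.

[8, 6, 1, 0, 0, 0, 0, 0, 0, 0, 0, 0, 0, 0, 0, 0, 0, 0, 0, 0]

(s=0,f=0) a[fast]=0 → fast++
(s=0,f=1) a[fast]=0 → fast++
(s=0,f=2) a[fast]=0 → fast++
(s=0,f=3) a[fast]=0 → fast++
(s=0,f=4) a[fast]=0 → fast++
(s=0,f=5) a[fast]=0 → fast++
(s=0,f=6) a[fast]=8≠0 swap→a[0]=8 → slow++,fast++
(s=1,f=7) a[fast]=0 → fast++
(s=1,f=8) a[fast]=0 → fast++
(s=1,f=9) a[fast]=6≠0 swap→a[1]=6 → slow++,fast++
(s=2,f=10) a[fast]=0 → fast++
(s=2,f=11) a[fast]=0 → fast++
(s=2,f=12) a[fast]=1≠0 swap→a[2]=1 → slow++,fast++
(s=3,f=13) a[fast]=0 → fast++
(s=3,f=14) a[fast]=0 → fast++
(s=3,f=15) a[fast]=0 → fast++
(s=3,f=16) a[fast]=0 → fast++
(s=3,f=17) a[fast]=0 → fast++
(s=3,f=18) a[fast]=0 → fast++
(s=3,f=19) a[fast]=0 → fast++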